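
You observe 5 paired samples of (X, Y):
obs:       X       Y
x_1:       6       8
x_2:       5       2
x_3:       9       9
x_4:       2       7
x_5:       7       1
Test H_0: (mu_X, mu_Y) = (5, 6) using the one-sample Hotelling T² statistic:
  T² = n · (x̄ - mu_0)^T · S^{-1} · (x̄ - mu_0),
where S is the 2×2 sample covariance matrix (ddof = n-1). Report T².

Step 1 — sample mean vector:
  mean(X) = (6 + 5 + 9 + 2 + 7) / 5 = 29/5 = 5.8
  mean(Y) = (8 + 2 + 9 + 7 + 1) / 5 = 27/5 = 5.4
  x̄ = (5.8, 5.4),  deviation x̄ - mu_0 = (5.8, 5.4) - (5, 6) = (0.8, -0.6).

Step 2 — sample covariance matrix, S[i,j] = (1/(n-1)) · Σ_k (x_{k,i} - mean_i) · (x_{k,j} - mean_j), divisor n-1 = 4:
  S[X,X] = ((0.2)·(0.2) + (-0.8)·(-0.8) + (3.2)·(3.2) + (-3.8)·(-3.8) + (1.2)·(1.2)) / 4 = 26.8/4 = 6.7
  S[X,Y] = ((0.2)·(2.6) + (-0.8)·(-3.4) + (3.2)·(3.6) + (-3.8)·(1.6) + (1.2)·(-4.4)) / 4 = 3.4/4 = 0.85
  S[Y,Y] = ((2.6)·(2.6) + (-3.4)·(-3.4) + (3.6)·(3.6) + (1.6)·(1.6) + (-4.4)·(-4.4)) / 4 = 53.2/4 = 13.3
  S = [[6.7, 0.85],
 [0.85, 13.3]].

Step 3 — invert S. det(S) = 6.7·13.3 - (0.85)² = 88.3875.
  S^{-1} = (1/det) · [[d, -b], [-b, a]] = [[0.1505, -0.0096],
 [-0.0096, 0.0758]].

Step 4 — quadratic form (x̄ - mu_0)^T · S^{-1} · (x̄ - mu_0):
  S^{-1} · (x̄ - mu_0) = (0.1261, -0.0532),
  (x̄ - mu_0)^T · [...] = (0.8)·(0.1261) + (-0.6)·(-0.0532) = 0.1328.

Step 5 — scale by n: T² = 5 · 0.1328 = 0.6641.

T² ≈ 0.6641


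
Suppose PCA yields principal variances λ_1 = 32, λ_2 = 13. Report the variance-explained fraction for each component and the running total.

Step 1 — total variance = trace(Sigma) = Σ λ_i = 32 + 13 = 45.

Step 2 — fraction explained by component i = λ_i / Σ λ:
  PC1: 32/45 = 0.7111
  PC2: 13/45 = 0.2889

Step 3 — cumulative fraction after k components = (λ_1 + ... + λ_k) / Σ λ:
  k = 1: 32/45 = 0.7111
  k = 2: (32 + 13)/45 = 45/45 = 1

Summary (fraction, with percent):

explained: PC1 0.7111 (71.11%), PC2 0.2889 (28.89%);  cumulative: 0.7111, 1


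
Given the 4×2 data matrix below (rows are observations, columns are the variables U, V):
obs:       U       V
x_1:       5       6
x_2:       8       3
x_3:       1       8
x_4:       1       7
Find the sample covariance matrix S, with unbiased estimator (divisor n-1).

Step 1 — column means:
  mean(U) = (5 + 8 + 1 + 1) / 4 = 15/4 = 3.75
  mean(V) = (6 + 3 + 8 + 7) / 4 = 24/4 = 6

Step 2 — sample covariance S[i,j] = (1/(n-1)) · Σ_k (x_{k,i} - mean_i) · (x_{k,j} - mean_j), with n-1 = 3.
  S[U,U] = ((1.25)·(1.25) + (4.25)·(4.25) + (-2.75)·(-2.75) + (-2.75)·(-2.75)) / 3 = 34.75/3 = 11.5833
  S[U,V] = ((1.25)·(0) + (4.25)·(-3) + (-2.75)·(2) + (-2.75)·(1)) / 3 = -21/3 = -7
  S[V,V] = ((0)·(0) + (-3)·(-3) + (2)·(2) + (1)·(1)) / 3 = 14/3 = 4.6667

S is symmetric (S[j,i] = S[i,j]). Assembling:

S = [[11.5833, -7],
 [-7, 4.6667]]


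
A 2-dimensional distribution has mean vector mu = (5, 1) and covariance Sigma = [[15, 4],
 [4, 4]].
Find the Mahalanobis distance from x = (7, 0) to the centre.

Step 1 — centre the observation: (x - mu) = (2, -1).

Step 2 — invert Sigma. det(Sigma) = 15·4 - (4)² = 44.
  Sigma^{-1} = (1/det) · [[d, -b], [-b, a]] = [[0.0909, -0.0909],
 [-0.0909, 0.3409]].

Step 3 — form the quadratic (x - mu)^T · Sigma^{-1} · (x - mu):
  Sigma^{-1} · (x - mu) = (0.2727, -0.5227).
  (x - mu)^T · [Sigma^{-1} · (x - mu)] = (2)·(0.2727) + (-1)·(-0.5227) = 1.0682.

Step 4 — take square root: d = √(1.0682) ≈ 1.0335.

d(x, mu) = √(1.0682) ≈ 1.0335


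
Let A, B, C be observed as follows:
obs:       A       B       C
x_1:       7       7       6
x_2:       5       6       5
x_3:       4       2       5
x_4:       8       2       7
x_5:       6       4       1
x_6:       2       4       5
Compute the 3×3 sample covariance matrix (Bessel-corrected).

Step 1 — column means:
  mean(A) = (7 + 5 + 4 + 8 + 6 + 2) / 6 = 32/6 = 5.3333
  mean(B) = (7 + 6 + 2 + 2 + 4 + 4) / 6 = 25/6 = 4.1667
  mean(C) = (6 + 5 + 5 + 7 + 1 + 5) / 6 = 29/6 = 4.8333

Step 2 — sample covariance S[i,j] = (1/(n-1)) · Σ_k (x_{k,i} - mean_i) · (x_{k,j} - mean_j), with n-1 = 5.
  S[A,A] = ((1.6667)·(1.6667) + (-0.3333)·(-0.3333) + (-1.3333)·(-1.3333) + (2.6667)·(2.6667) + (0.6667)·(0.6667) + (-3.3333)·(-3.3333)) / 5 = 23.3333/5 = 4.6667
  S[A,B] = ((1.6667)·(2.8333) + (-0.3333)·(1.8333) + (-1.3333)·(-2.1667) + (2.6667)·(-2.1667) + (0.6667)·(-0.1667) + (-3.3333)·(-0.1667)) / 5 = 1.6667/5 = 0.3333
  S[A,C] = ((1.6667)·(1.1667) + (-0.3333)·(0.1667) + (-1.3333)·(0.1667) + (2.6667)·(2.1667) + (0.6667)·(-3.8333) + (-3.3333)·(0.1667)) / 5 = 4.3333/5 = 0.8667
  S[B,B] = ((2.8333)·(2.8333) + (1.8333)·(1.8333) + (-2.1667)·(-2.1667) + (-2.1667)·(-2.1667) + (-0.1667)·(-0.1667) + (-0.1667)·(-0.1667)) / 5 = 20.8333/5 = 4.1667
  S[B,C] = ((2.8333)·(1.1667) + (1.8333)·(0.1667) + (-2.1667)·(0.1667) + (-2.1667)·(2.1667) + (-0.1667)·(-3.8333) + (-0.1667)·(0.1667)) / 5 = -0.8333/5 = -0.1667
  S[C,C] = ((1.1667)·(1.1667) + (0.1667)·(0.1667) + (0.1667)·(0.1667) + (2.1667)·(2.1667) + (-3.8333)·(-3.8333) + (0.1667)·(0.1667)) / 5 = 20.8333/5 = 4.1667

S is symmetric (S[j,i] = S[i,j]). Assembling:

S = [[4.6667, 0.3333, 0.8667],
 [0.3333, 4.1667, -0.1667],
 [0.8667, -0.1667, 4.1667]]


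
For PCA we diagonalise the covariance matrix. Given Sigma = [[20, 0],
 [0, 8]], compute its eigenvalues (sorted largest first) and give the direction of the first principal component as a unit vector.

Step 1 — characteristic polynomial of 2×2 Sigma:
  det(Sigma - λI) = λ² - trace · λ + det = 0.
  trace = 20 + 8 = 28, det = 20·8 - (0)² = 160.
Step 2 — discriminant:
  Δ = trace² - 4·det = 784 - 640 = 144.
Step 3 — eigenvalues:
  λ = (trace ± √Δ)/2 = (28 ± 12)/2,
  λ_1 = 20,  λ_2 = 8.

Step 4 — unit eigenvector for λ_1: Sigma is diagonal, so its eigenvectors are the coordinate axes. λ_1 = 20 is the diagonal entry on the first coordinate axis, hence
  v_1 = (1, 0) (||v_1|| = 1).

λ_1 = 20,  λ_2 = 8;  v_1 ≈ (1, 0)


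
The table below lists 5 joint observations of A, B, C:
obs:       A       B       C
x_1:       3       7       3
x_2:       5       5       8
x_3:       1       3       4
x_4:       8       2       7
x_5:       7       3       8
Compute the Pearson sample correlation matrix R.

Step 1 — column means:
  mean(A) = (3 + 5 + 1 + 8 + 7) / 5 = 24/5 = 4.8
  mean(B) = (7 + 5 + 3 + 2 + 3) / 5 = 20/5 = 4
  mean(C) = (3 + 8 + 4 + 7 + 8) / 5 = 30/5 = 6

Step 2 — sample variances and covariances s[i,j] = (1/(n-1)) · Σ_k (x_{k,i} - mean_i) · (x_{k,j} - mean_j), with n-1 = 4:
  s[A,A] = ((-1.8)·(-1.8) + (0.2)·(0.2) + (-3.8)·(-3.8) + (3.2)·(3.2) + (2.2)·(2.2)) / 4 = 32.8/4 = 8.2
  s[A,B] = ((-1.8)·(3) + (0.2)·(1) + (-3.8)·(-1) + (3.2)·(-2) + (2.2)·(-1)) / 4 = -10/4 = -2.5
  s[A,C] = ((-1.8)·(-3) + (0.2)·(2) + (-3.8)·(-2) + (3.2)·(1) + (2.2)·(2)) / 4 = 21/4 = 5.25
  s[B,B] = ((3)·(3) + (1)·(1) + (-1)·(-1) + (-2)·(-2) + (-1)·(-1)) / 4 = 16/4 = 4
  s[B,C] = ((3)·(-3) + (1)·(2) + (-1)·(-2) + (-2)·(1) + (-1)·(2)) / 4 = -9/4 = -2.25
  s[C,C] = ((-3)·(-3) + (2)·(2) + (-2)·(-2) + (1)·(1) + (2)·(2)) / 4 = 22/4 = 5.5
  Sample standard deviations s_i = √(s[i,i]):
  s(A) = √(8.2) = 2.8636
  s(B) = √(4) = 2
  s(C) = √(5.5) = 2.3452

Step 3 — r_{ij} = s_{ij} / (s_i · s_j):
  r[A,A] = 1 (diagonal).
  r[A,B] = -2.5 / (2.8636 · 2) = -2.5 / 5.7271 = -0.4365
  r[A,C] = 5.25 / (2.8636 · 2.3452) = 5.25 / 6.7157 = 0.7818
  r[B,B] = 1 (diagonal).
  r[B,C] = -2.25 / (2 · 2.3452) = -2.25 / 4.6904 = -0.4797
  r[C,C] = 1 (diagonal).

R is symmetric with unit diagonal. Assembling:

R = [[1, -0.4365, 0.7818],
 [-0.4365, 1, -0.4797],
 [0.7818, -0.4797, 1]]


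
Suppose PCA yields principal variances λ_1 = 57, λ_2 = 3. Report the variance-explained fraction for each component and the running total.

Step 1 — total variance = trace(Sigma) = Σ λ_i = 57 + 3 = 60.

Step 2 — fraction explained by component i = λ_i / Σ λ:
  PC1: 57/60 = 0.95
  PC2: 3/60 = 0.05

Step 3 — cumulative fraction after k components = (λ_1 + ... + λ_k) / Σ λ:
  k = 1: 57/60 = 0.95
  k = 2: (57 + 3)/60 = 60/60 = 1

Summary (fraction, with percent):

explained: PC1 0.95 (95%), PC2 0.05 (5%);  cumulative: 0.95, 1


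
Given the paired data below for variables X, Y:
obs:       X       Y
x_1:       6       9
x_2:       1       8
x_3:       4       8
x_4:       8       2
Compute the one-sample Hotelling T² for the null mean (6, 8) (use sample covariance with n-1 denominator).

Step 1 — sample mean vector:
  mean(X) = (6 + 1 + 4 + 8) / 4 = 19/4 = 4.75
  mean(Y) = (9 + 8 + 8 + 2) / 4 = 27/4 = 6.75
  x̄ = (4.75, 6.75),  deviation x̄ - mu_0 = (4.75, 6.75) - (6, 8) = (-1.25, -1.25).

Step 2 — sample covariance matrix, S[i,j] = (1/(n-1)) · Σ_k (x_{k,i} - mean_i) · (x_{k,j} - mean_j), divisor n-1 = 3:
  S[X,X] = ((1.25)·(1.25) + (-3.75)·(-3.75) + (-0.75)·(-0.75) + (3.25)·(3.25)) / 3 = 26.75/3 = 8.9167
  S[X,Y] = ((1.25)·(2.25) + (-3.75)·(1.25) + (-0.75)·(1.25) + (3.25)·(-4.75)) / 3 = -18.25/3 = -6.0833
  S[Y,Y] = ((2.25)·(2.25) + (1.25)·(1.25) + (1.25)·(1.25) + (-4.75)·(-4.75)) / 3 = 30.75/3 = 10.25
  S = [[8.9167, -6.0833],
 [-6.0833, 10.25]].

Step 3 — invert S. det(S) = 8.9167·10.25 - (-6.0833)² = 54.3889.
  S^{-1} = (1/det) · [[d, -b], [-b, a]] = [[0.1885, 0.1118],
 [0.1118, 0.1639]].

Step 4 — quadratic form (x̄ - mu_0)^T · S^{-1} · (x̄ - mu_0):
  S^{-1} · (x̄ - mu_0) = (-0.3754, -0.3447),
  (x̄ - mu_0)^T · [...] = (-1.25)·(-0.3754) + (-1.25)·(-0.3447) = 0.9002.

Step 5 — scale by n: T² = 4 · 0.9002 = 3.6006.

T² ≈ 3.6006


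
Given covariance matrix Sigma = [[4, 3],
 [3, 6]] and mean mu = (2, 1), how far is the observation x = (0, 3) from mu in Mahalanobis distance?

Step 1 — centre the observation: (x - mu) = (-2, 2).

Step 2 — invert Sigma. det(Sigma) = 4·6 - (3)² = 15.
  Sigma^{-1} = (1/det) · [[d, -b], [-b, a]] = [[0.4, -0.2],
 [-0.2, 0.2667]].

Step 3 — form the quadratic (x - mu)^T · Sigma^{-1} · (x - mu):
  Sigma^{-1} · (x - mu) = (-1.2, 0.9333).
  (x - mu)^T · [Sigma^{-1} · (x - mu)] = (-2)·(-1.2) + (2)·(0.9333) = 4.2667.

Step 4 — take square root: d = √(4.2667) ≈ 2.0656.

d(x, mu) = √(4.2667) ≈ 2.0656


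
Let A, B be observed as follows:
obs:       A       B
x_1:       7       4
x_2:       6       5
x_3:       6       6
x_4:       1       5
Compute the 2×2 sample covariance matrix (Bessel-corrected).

Step 1 — column means:
  mean(A) = (7 + 6 + 6 + 1) / 4 = 20/4 = 5
  mean(B) = (4 + 5 + 6 + 5) / 4 = 20/4 = 5

Step 2 — sample covariance S[i,j] = (1/(n-1)) · Σ_k (x_{k,i} - mean_i) · (x_{k,j} - mean_j), with n-1 = 3.
  S[A,A] = ((2)·(2) + (1)·(1) + (1)·(1) + (-4)·(-4)) / 3 = 22/3 = 7.3333
  S[A,B] = ((2)·(-1) + (1)·(0) + (1)·(1) + (-4)·(0)) / 3 = -1/3 = -0.3333
  S[B,B] = ((-1)·(-1) + (0)·(0) + (1)·(1) + (0)·(0)) / 3 = 2/3 = 0.6667

S is symmetric (S[j,i] = S[i,j]). Assembling:

S = [[7.3333, -0.3333],
 [-0.3333, 0.6667]]


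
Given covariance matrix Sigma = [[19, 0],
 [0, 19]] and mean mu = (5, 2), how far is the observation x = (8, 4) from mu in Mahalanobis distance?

Step 1 — centre the observation: (x - mu) = (3, 2).

Step 2 — invert Sigma. det(Sigma) = 19·19 - (0)² = 361.
  Sigma^{-1} = (1/det) · [[d, -b], [-b, a]] = [[0.0526, 0],
 [0, 0.0526]].

Step 3 — form the quadratic (x - mu)^T · Sigma^{-1} · (x - mu):
  Sigma^{-1} · (x - mu) = (0.1579, 0.1053).
  (x - mu)^T · [Sigma^{-1} · (x - mu)] = (3)·(0.1579) + (2)·(0.1053) = 0.6842.

Step 4 — take square root: d = √(0.6842) ≈ 0.8272.

d(x, mu) = √(0.6842) ≈ 0.8272


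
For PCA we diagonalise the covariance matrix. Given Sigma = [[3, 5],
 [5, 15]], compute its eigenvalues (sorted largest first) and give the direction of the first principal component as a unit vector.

Step 1 — characteristic polynomial of 2×2 Sigma:
  det(Sigma - λI) = λ² - trace · λ + det = 0.
  trace = 3 + 15 = 18, det = 3·15 - (5)² = 20.
Step 2 — discriminant:
  Δ = trace² - 4·det = 324 - 80 = 244.
Step 3 — eigenvalues:
  λ = (trace ± √Δ)/2 = (18 ± 15.6205)/2,
  λ_1 = 16.8102,  λ_2 = 1.1898.

Step 4 — unit eigenvector for λ_1: solve (Sigma - λ_1 I)v = 0. First row:
  (3 - 16.8102)·v_x + (5)·v_y = 0, i.e. (-13.8102)·v_x + (5)·v_y = 0,
  so v ∝ (b, λ_1 - a) = (5, 13.8102) = u.
  ||u|| = √((5)² + (13.8102)²) = √(215.723) ≈ 14.6875,
  v_1 = u/||u|| ≈ (0.3404, 0.9403) (||v_1|| = 1).

λ_1 = 16.8102,  λ_2 = 1.1898;  v_1 ≈ (0.3404, 0.9403)


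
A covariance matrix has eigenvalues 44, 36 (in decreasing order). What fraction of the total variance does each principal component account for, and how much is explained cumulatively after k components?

Step 1 — total variance = trace(Sigma) = Σ λ_i = 44 + 36 = 80.

Step 2 — fraction explained by component i = λ_i / Σ λ:
  PC1: 44/80 = 0.55
  PC2: 36/80 = 0.45

Step 3 — cumulative fraction after k components = (λ_1 + ... + λ_k) / Σ λ:
  k = 1: 44/80 = 0.55
  k = 2: (44 + 36)/80 = 80/80 = 1

Summary (fraction, with percent):

explained: PC1 0.55 (55%), PC2 0.45 (45%);  cumulative: 0.55, 1


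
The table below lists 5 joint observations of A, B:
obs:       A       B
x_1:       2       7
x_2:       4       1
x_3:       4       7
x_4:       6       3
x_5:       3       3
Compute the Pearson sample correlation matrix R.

Step 1 — column means:
  mean(A) = (2 + 4 + 4 + 6 + 3) / 5 = 19/5 = 3.8
  mean(B) = (7 + 1 + 7 + 3 + 3) / 5 = 21/5 = 4.2

Step 2 — sample variances and covariances s[i,j] = (1/(n-1)) · Σ_k (x_{k,i} - mean_i) · (x_{k,j} - mean_j), with n-1 = 4:
  s[A,A] = ((-1.8)·(-1.8) + (0.2)·(0.2) + (0.2)·(0.2) + (2.2)·(2.2) + (-0.8)·(-0.8)) / 4 = 8.8/4 = 2.2
  s[A,B] = ((-1.8)·(2.8) + (0.2)·(-3.2) + (0.2)·(2.8) + (2.2)·(-1.2) + (-0.8)·(-1.2)) / 4 = -6.8/4 = -1.7
  s[B,B] = ((2.8)·(2.8) + (-3.2)·(-3.2) + (2.8)·(2.8) + (-1.2)·(-1.2) + (-1.2)·(-1.2)) / 4 = 28.8/4 = 7.2
  Sample standard deviations s_i = √(s[i,i]):
  s(A) = √(2.2) = 1.4832
  s(B) = √(7.2) = 2.6833

Step 3 — r_{ij} = s_{ij} / (s_i · s_j):
  r[A,A] = 1 (diagonal).
  r[A,B] = -1.7 / (1.4832 · 2.6833) = -1.7 / 3.9799 = -0.4271
  r[B,B] = 1 (diagonal).

R is symmetric with unit diagonal. Assembling:

R = [[1, -0.4271],
 [-0.4271, 1]]


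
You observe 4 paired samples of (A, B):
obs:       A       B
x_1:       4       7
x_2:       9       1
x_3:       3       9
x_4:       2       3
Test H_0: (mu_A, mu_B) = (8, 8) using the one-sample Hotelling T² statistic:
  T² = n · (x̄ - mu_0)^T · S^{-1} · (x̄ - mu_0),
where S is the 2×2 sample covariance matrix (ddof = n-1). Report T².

Step 1 — sample mean vector:
  mean(A) = (4 + 9 + 3 + 2) / 4 = 18/4 = 4.5
  mean(B) = (7 + 1 + 9 + 3) / 4 = 20/4 = 5
  x̄ = (4.5, 5),  deviation x̄ - mu_0 = (4.5, 5) - (8, 8) = (-3.5, -3).

Step 2 — sample covariance matrix, S[i,j] = (1/(n-1)) · Σ_k (x_{k,i} - mean_i) · (x_{k,j} - mean_j), divisor n-1 = 3:
  S[A,A] = ((-0.5)·(-0.5) + (4.5)·(4.5) + (-1.5)·(-1.5) + (-2.5)·(-2.5)) / 3 = 29/3 = 9.6667
  S[A,B] = ((-0.5)·(2) + (4.5)·(-4) + (-1.5)·(4) + (-2.5)·(-2)) / 3 = -20/3 = -6.6667
  S[B,B] = ((2)·(2) + (-4)·(-4) + (4)·(4) + (-2)·(-2)) / 3 = 40/3 = 13.3333
  S = [[9.6667, -6.6667],
 [-6.6667, 13.3333]].

Step 3 — invert S. det(S) = 9.6667·13.3333 - (-6.6667)² = 84.4444.
  S^{-1} = (1/det) · [[d, -b], [-b, a]] = [[0.1579, 0.0789],
 [0.0789, 0.1145]].

Step 4 — quadratic form (x̄ - mu_0)^T · S^{-1} · (x̄ - mu_0):
  S^{-1} · (x̄ - mu_0) = (-0.7895, -0.6197),
  (x̄ - mu_0)^T · [...] = (-3.5)·(-0.7895) + (-3)·(-0.6197) = 4.6224.

Step 5 — scale by n: T² = 4 · 4.6224 = 18.4895.

T² ≈ 18.4895


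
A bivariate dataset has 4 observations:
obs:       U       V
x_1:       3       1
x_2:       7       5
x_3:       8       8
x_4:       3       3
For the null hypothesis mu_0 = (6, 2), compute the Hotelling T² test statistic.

Step 1 — sample mean vector:
  mean(U) = (3 + 7 + 8 + 3) / 4 = 21/4 = 5.25
  mean(V) = (1 + 5 + 8 + 3) / 4 = 17/4 = 4.25
  x̄ = (5.25, 4.25),  deviation x̄ - mu_0 = (5.25, 4.25) - (6, 2) = (-0.75, 2.25).

Step 2 — sample covariance matrix, S[i,j] = (1/(n-1)) · Σ_k (x_{k,i} - mean_i) · (x_{k,j} - mean_j), divisor n-1 = 3:
  S[U,U] = ((-2.25)·(-2.25) + (1.75)·(1.75) + (2.75)·(2.75) + (-2.25)·(-2.25)) / 3 = 20.75/3 = 6.9167
  S[U,V] = ((-2.25)·(-3.25) + (1.75)·(0.75) + (2.75)·(3.75) + (-2.25)·(-1.25)) / 3 = 21.75/3 = 7.25
  S[V,V] = ((-3.25)·(-3.25) + (0.75)·(0.75) + (3.75)·(3.75) + (-1.25)·(-1.25)) / 3 = 26.75/3 = 8.9167
  S = [[6.9167, 7.25],
 [7.25, 8.9167]].

Step 3 — invert S. det(S) = 6.9167·8.9167 - (7.25)² = 9.1111.
  S^{-1} = (1/det) · [[d, -b], [-b, a]] = [[0.9787, -0.7957],
 [-0.7957, 0.7591]].

Step 4 — quadratic form (x̄ - mu_0)^T · S^{-1} · (x̄ - mu_0):
  S^{-1} · (x̄ - mu_0) = (-2.5244, 2.3049),
  (x̄ - mu_0)^T · [...] = (-0.75)·(-2.5244) + (2.25)·(2.3049) = 7.0793.

Step 5 — scale by n: T² = 4 · 7.0793 = 28.3171.

T² ≈ 28.3171


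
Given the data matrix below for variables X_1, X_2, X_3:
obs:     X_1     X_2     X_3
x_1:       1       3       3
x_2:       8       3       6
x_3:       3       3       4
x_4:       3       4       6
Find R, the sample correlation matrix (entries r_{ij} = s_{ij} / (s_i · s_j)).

Step 1 — column means:
  mean(X_1) = (1 + 8 + 3 + 3) / 4 = 15/4 = 3.75
  mean(X_2) = (3 + 3 + 3 + 4) / 4 = 13/4 = 3.25
  mean(X_3) = (3 + 6 + 4 + 6) / 4 = 19/4 = 4.75

Step 2 — sample variances and covariances s[i,j] = (1/(n-1)) · Σ_k (x_{k,i} - mean_i) · (x_{k,j} - mean_j), with n-1 = 3:
  s[X_1,X_1] = ((-2.75)·(-2.75) + (4.25)·(4.25) + (-0.75)·(-0.75) + (-0.75)·(-0.75)) / 3 = 26.75/3 = 8.9167
  s[X_1,X_2] = ((-2.75)·(-0.25) + (4.25)·(-0.25) + (-0.75)·(-0.25) + (-0.75)·(0.75)) / 3 = -0.75/3 = -0.25
  s[X_1,X_3] = ((-2.75)·(-1.75) + (4.25)·(1.25) + (-0.75)·(-0.75) + (-0.75)·(1.25)) / 3 = 9.75/3 = 3.25
  s[X_2,X_2] = ((-0.25)·(-0.25) + (-0.25)·(-0.25) + (-0.25)·(-0.25) + (0.75)·(0.75)) / 3 = 0.75/3 = 0.25
  s[X_2,X_3] = ((-0.25)·(-1.75) + (-0.25)·(1.25) + (-0.25)·(-0.75) + (0.75)·(1.25)) / 3 = 1.25/3 = 0.4167
  s[X_3,X_3] = ((-1.75)·(-1.75) + (1.25)·(1.25) + (-0.75)·(-0.75) + (1.25)·(1.25)) / 3 = 6.75/3 = 2.25
  Sample standard deviations s_i = √(s[i,i]):
  s(X_1) = √(8.9167) = 2.9861
  s(X_2) = √(0.25) = 0.5
  s(X_3) = √(2.25) = 1.5

Step 3 — r_{ij} = s_{ij} / (s_i · s_j):
  r[X_1,X_1] = 1 (diagonal).
  r[X_1,X_2] = -0.25 / (2.9861 · 0.5) = -0.25 / 1.493 = -0.1674
  r[X_1,X_3] = 3.25 / (2.9861 · 1.5) = 3.25 / 4.4791 = 0.7256
  r[X_2,X_2] = 1 (diagonal).
  r[X_2,X_3] = 0.4167 / (0.5 · 1.5) = 0.4167 / 0.75 = 0.5556
  r[X_3,X_3] = 1 (diagonal).

R is symmetric with unit diagonal. Assembling:

R = [[1, -0.1674, 0.7256],
 [-0.1674, 1, 0.5556],
 [0.7256, 0.5556, 1]]


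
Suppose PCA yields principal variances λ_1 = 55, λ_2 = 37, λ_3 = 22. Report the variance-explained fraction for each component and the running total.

Step 1 — total variance = trace(Sigma) = Σ λ_i = 55 + 37 + 22 = 114.

Step 2 — fraction explained by component i = λ_i / Σ λ:
  PC1: 55/114 = 0.4825
  PC2: 37/114 = 0.3246
  PC3: 22/114 = 0.193

Step 3 — cumulative fraction after k components = (λ_1 + ... + λ_k) / Σ λ:
  k = 1: 55/114 = 0.4825
  k = 2: (55 + 37)/114 = 92/114 = 0.807
  k = 3: (55 + 37 + 22)/114 = 114/114 = 1

Summary (fraction, with percent):

explained: PC1 0.4825 (48.25%), PC2 0.3246 (32.46%), PC3 0.193 (19.3%);  cumulative: 0.4825, 0.807, 1


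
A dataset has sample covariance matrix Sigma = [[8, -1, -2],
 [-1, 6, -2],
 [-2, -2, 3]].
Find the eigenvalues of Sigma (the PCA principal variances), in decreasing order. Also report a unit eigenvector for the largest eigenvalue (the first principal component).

Step 1 — characteristic polynomial p(λ) = det(λI - Sigma) = λ³ - tr·λ² + c_1·λ - det, where tr = trace, c_1 = sum of the principal 2×2 minors, det = det(Sigma):
  tr = 8 + 6 + 3 = 17,
  c_1 = (8·6 - (-1)²) + (8·3 - (-2)²) + (6·3 - (-2)²) = 47 + 20 + 14 = 81,
  det = 8·(6·3 - (-2)²) - (-1)·((-1)·3 - (-2)·(-2)) + (-2)·((-1)·(-2) - 6·(-2)) = 8·(14) - (-1)·(-7) + (-2)·(14) = 77.
  So p(λ) = λ³ - 17λ² + 81λ - 77.
Step 2 — look for an integer root (rational root theorem: any rational root is an integer divisor of 77). Testing λ = 7:
  p(7) = 343 - 833 + 567 - 77 = 0  ✓
  Dividing out (λ - 7): p(λ) = (λ - 7)(λ² - 10λ + 11).
Step 3 — remaining eigenvalues from the quadratic λ² - 10λ + 11 = 0:
  Δ = 10² - 4·11 = 100 - 44 = 56,  λ = (10 ± √56)/2 = (10 ± 7.4833)/2 ≈ 8.7417 or 1.2583.
  Sorted: λ_1 = 8.7417,  λ_2 = 7,  λ_3 = 1.2583  (check: sum = 17 = tr ✓).

Step 4 — unit eigenvector for λ_1 ≈ 8.7417: v spans the null space of (Sigma - λ_1 I), whose rows are
  r_1 = (-0.7417, -1, -2),  r_2 = (-1, -2.7417, -2),  r_3 = (-2, -2, -5.7417).
  v is orthogonal to every row, so take v ∝ r_1 × r_2 = ((-1)·(-2) - (-2)·(-2.7417), (-2)·(-1) - (-0.7417)·(-2), (-0.7417)·(-2.7417) - (-1)·(-1)) ≈ (-3.4833, 0.5167, 1.0334).
  Rescale (multiply by -1 so the first nonzero entry is positive): u = (3.4833, -0.5167, -1.0334).
  ||u|| = √((3.4833)² + (-0.5167)² + (-1.0334)²) = √(13.4683) ≈ 3.6699,  v_1 = u/||u|| ≈ (0.9492, -0.1408, -0.2816) (||v_1|| = 1).

λ_1 = 8.7417,  λ_2 = 7,  λ_3 = 1.2583;  v_1 ≈ (0.9492, -0.1408, -0.2816)


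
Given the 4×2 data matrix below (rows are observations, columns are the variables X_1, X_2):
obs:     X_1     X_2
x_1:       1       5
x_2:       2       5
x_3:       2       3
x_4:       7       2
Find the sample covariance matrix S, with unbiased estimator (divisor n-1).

Step 1 — column means:
  mean(X_1) = (1 + 2 + 2 + 7) / 4 = 12/4 = 3
  mean(X_2) = (5 + 5 + 3 + 2) / 4 = 15/4 = 3.75

Step 2 — sample covariance S[i,j] = (1/(n-1)) · Σ_k (x_{k,i} - mean_i) · (x_{k,j} - mean_j), with n-1 = 3.
  S[X_1,X_1] = ((-2)·(-2) + (-1)·(-1) + (-1)·(-1) + (4)·(4)) / 3 = 22/3 = 7.3333
  S[X_1,X_2] = ((-2)·(1.25) + (-1)·(1.25) + (-1)·(-0.75) + (4)·(-1.75)) / 3 = -10/3 = -3.3333
  S[X_2,X_2] = ((1.25)·(1.25) + (1.25)·(1.25) + (-0.75)·(-0.75) + (-1.75)·(-1.75)) / 3 = 6.75/3 = 2.25

S is symmetric (S[j,i] = S[i,j]). Assembling:

S = [[7.3333, -3.3333],
 [-3.3333, 2.25]]


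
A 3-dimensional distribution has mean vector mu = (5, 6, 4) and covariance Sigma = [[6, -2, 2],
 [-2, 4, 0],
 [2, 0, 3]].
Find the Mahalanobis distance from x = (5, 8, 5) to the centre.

Step 1 — centre the observation: (x - mu) = (0, 2, 1).

Step 2 — invert Sigma (cofactor / det for 3×3, or solve directly):
  Sigma^{-1} = [[0.2727, 0.1364, -0.1818],
 [0.1364, 0.3182, -0.0909],
 [-0.1818, -0.0909, 0.4545]].

Step 3 — form the quadratic (x - mu)^T · Sigma^{-1} · (x - mu):
  Sigma^{-1} · (x - mu) = (0.0909, 0.5455, 0.2727).
  (x - mu)^T · [Sigma^{-1} · (x - mu)] = (0)·(0.0909) + (2)·(0.5455) + (1)·(0.2727) = 1.3636.

Step 4 — take square root: d = √(1.3636) ≈ 1.1677.

d(x, mu) = √(1.3636) ≈ 1.1677


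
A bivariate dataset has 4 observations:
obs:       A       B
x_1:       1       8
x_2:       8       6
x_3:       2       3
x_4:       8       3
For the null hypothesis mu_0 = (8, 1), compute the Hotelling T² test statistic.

Step 1 — sample mean vector:
  mean(A) = (1 + 8 + 2 + 8) / 4 = 19/4 = 4.75
  mean(B) = (8 + 6 + 3 + 3) / 4 = 20/4 = 5
  x̄ = (4.75, 5),  deviation x̄ - mu_0 = (4.75, 5) - (8, 1) = (-3.25, 4).

Step 2 — sample covariance matrix, S[i,j] = (1/(n-1)) · Σ_k (x_{k,i} - mean_i) · (x_{k,j} - mean_j), divisor n-1 = 3:
  S[A,A] = ((-3.75)·(-3.75) + (3.25)·(3.25) + (-2.75)·(-2.75) + (3.25)·(3.25)) / 3 = 42.75/3 = 14.25
  S[A,B] = ((-3.75)·(3) + (3.25)·(1) + (-2.75)·(-2) + (3.25)·(-2)) / 3 = -9/3 = -3
  S[B,B] = ((3)·(3) + (1)·(1) + (-2)·(-2) + (-2)·(-2)) / 3 = 18/3 = 6
  S = [[14.25, -3],
 [-3, 6]].

Step 3 — invert S. det(S) = 14.25·6 - (-3)² = 76.5.
  S^{-1} = (1/det) · [[d, -b], [-b, a]] = [[0.0784, 0.0392],
 [0.0392, 0.1863]].

Step 4 — quadratic form (x̄ - mu_0)^T · S^{-1} · (x̄ - mu_0):
  S^{-1} · (x̄ - mu_0) = (-0.098, 0.6176),
  (x̄ - mu_0)^T · [...] = (-3.25)·(-0.098) + (4)·(0.6176) = 2.7892.

Step 5 — scale by n: T² = 4 · 2.7892 = 11.1569.

T² ≈ 11.1569


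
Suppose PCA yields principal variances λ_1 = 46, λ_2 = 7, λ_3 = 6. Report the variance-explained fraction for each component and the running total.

Step 1 — total variance = trace(Sigma) = Σ λ_i = 46 + 7 + 6 = 59.

Step 2 — fraction explained by component i = λ_i / Σ λ:
  PC1: 46/59 = 0.7797
  PC2: 7/59 = 0.1186
  PC3: 6/59 = 0.1017

Step 3 — cumulative fraction after k components = (λ_1 + ... + λ_k) / Σ λ:
  k = 1: 46/59 = 0.7797
  k = 2: (46 + 7)/59 = 53/59 = 0.8983
  k = 3: (46 + 7 + 6)/59 = 59/59 = 1

Summary (fraction, with percent):

explained: PC1 0.7797 (77.97%), PC2 0.1186 (11.86%), PC3 0.1017 (10.17%);  cumulative: 0.7797, 0.8983, 1


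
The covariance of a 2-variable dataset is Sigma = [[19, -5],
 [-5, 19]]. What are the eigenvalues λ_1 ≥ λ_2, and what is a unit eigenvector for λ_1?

Step 1 — characteristic polynomial of 2×2 Sigma:
  det(Sigma - λI) = λ² - trace · λ + det = 0.
  trace = 19 + 19 = 38, det = 19·19 - (-5)² = 336.
Step 2 — discriminant:
  Δ = trace² - 4·det = 1444 - 1344 = 100.
Step 3 — eigenvalues:
  λ = (trace ± √Δ)/2 = (38 ± 10)/2,
  λ_1 = 24,  λ_2 = 14.

Step 4 — unit eigenvector for λ_1: solve (Sigma - λ_1 I)v = 0. First row:
  (19 - 24)·v_x + (-5)·v_y = 0, i.e. (-5)·v_x + (-5)·v_y = 0,
  so v ∝ (b, λ_1 - a) = (-5, 5); multiply by -1 so the first entry is positive: u = (5, -5).
  ||u|| = √((5)² + (-5)²) = √(50) ≈ 7.0711,
  v_1 = u/||u|| ≈ (0.7071, -0.7071) (||v_1|| = 1).

λ_1 = 24,  λ_2 = 14;  v_1 ≈ (0.7071, -0.7071)


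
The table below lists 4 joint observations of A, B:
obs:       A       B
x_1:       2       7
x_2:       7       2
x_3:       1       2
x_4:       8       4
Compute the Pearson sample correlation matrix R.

Step 1 — column means:
  mean(A) = (2 + 7 + 1 + 8) / 4 = 18/4 = 4.5
  mean(B) = (7 + 2 + 2 + 4) / 4 = 15/4 = 3.75

Step 2 — sample variances and covariances s[i,j] = (1/(n-1)) · Σ_k (x_{k,i} - mean_i) · (x_{k,j} - mean_j), with n-1 = 3:
  s[A,A] = ((-2.5)·(-2.5) + (2.5)·(2.5) + (-3.5)·(-3.5) + (3.5)·(3.5)) / 3 = 37/3 = 12.3333
  s[A,B] = ((-2.5)·(3.25) + (2.5)·(-1.75) + (-3.5)·(-1.75) + (3.5)·(0.25)) / 3 = -5.5/3 = -1.8333
  s[B,B] = ((3.25)·(3.25) + (-1.75)·(-1.75) + (-1.75)·(-1.75) + (0.25)·(0.25)) / 3 = 16.75/3 = 5.5833
  Sample standard deviations s_i = √(s[i,i]):
  s(A) = √(12.3333) = 3.5119
  s(B) = √(5.5833) = 2.3629

Step 3 — r_{ij} = s_{ij} / (s_i · s_j):
  r[A,A] = 1 (diagonal).
  r[A,B] = -1.8333 / (3.5119 · 2.3629) = -1.8333 / 8.2983 = -0.2209
  r[B,B] = 1 (diagonal).

R is symmetric with unit diagonal. Assembling:

R = [[1, -0.2209],
 [-0.2209, 1]]


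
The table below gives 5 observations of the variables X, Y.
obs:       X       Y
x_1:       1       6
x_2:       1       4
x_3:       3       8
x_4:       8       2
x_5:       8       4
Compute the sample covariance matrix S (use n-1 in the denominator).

Step 1 — column means:
  mean(X) = (1 + 1 + 3 + 8 + 8) / 5 = 21/5 = 4.2
  mean(Y) = (6 + 4 + 8 + 2 + 4) / 5 = 24/5 = 4.8

Step 2 — sample covariance S[i,j] = (1/(n-1)) · Σ_k (x_{k,i} - mean_i) · (x_{k,j} - mean_j), with n-1 = 4.
  S[X,X] = ((-3.2)·(-3.2) + (-3.2)·(-3.2) + (-1.2)·(-1.2) + (3.8)·(3.8) + (3.8)·(3.8)) / 4 = 50.8/4 = 12.7
  S[X,Y] = ((-3.2)·(1.2) + (-3.2)·(-0.8) + (-1.2)·(3.2) + (3.8)·(-2.8) + (3.8)·(-0.8)) / 4 = -18.8/4 = -4.7
  S[Y,Y] = ((1.2)·(1.2) + (-0.8)·(-0.8) + (3.2)·(3.2) + (-2.8)·(-2.8) + (-0.8)·(-0.8)) / 4 = 20.8/4 = 5.2

S is symmetric (S[j,i] = S[i,j]). Assembling:

S = [[12.7, -4.7],
 [-4.7, 5.2]]


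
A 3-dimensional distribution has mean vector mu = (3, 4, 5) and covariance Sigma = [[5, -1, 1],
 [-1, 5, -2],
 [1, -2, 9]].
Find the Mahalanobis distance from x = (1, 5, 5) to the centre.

Step 1 — centre the observation: (x - mu) = (-2, 1, 0).

Step 2 — invert Sigma (cofactor / det for 3×3, or solve directly):
  Sigma^{-1} = [[0.2103, 0.0359, -0.0154],
 [0.0359, 0.2256, 0.0462],
 [-0.0154, 0.0462, 0.1231]].

Step 3 — form the quadratic (x - mu)^T · Sigma^{-1} · (x - mu):
  Sigma^{-1} · (x - mu) = (-0.3846, 0.1538, 0.0769).
  (x - mu)^T · [Sigma^{-1} · (x - mu)] = (-2)·(-0.3846) + (1)·(0.1538) + (0)·(0.0769) = 0.9231.

Step 4 — take square root: d = √(0.9231) ≈ 0.9608.

d(x, mu) = √(0.9231) ≈ 0.9608


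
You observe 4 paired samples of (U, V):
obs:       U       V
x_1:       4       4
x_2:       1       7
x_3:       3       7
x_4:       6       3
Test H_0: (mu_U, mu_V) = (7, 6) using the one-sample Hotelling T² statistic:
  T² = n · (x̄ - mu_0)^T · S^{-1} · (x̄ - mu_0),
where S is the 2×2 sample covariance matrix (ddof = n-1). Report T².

Step 1 — sample mean vector:
  mean(U) = (4 + 1 + 3 + 6) / 4 = 14/4 = 3.5
  mean(V) = (4 + 7 + 7 + 3) / 4 = 21/4 = 5.25
  x̄ = (3.5, 5.25),  deviation x̄ - mu_0 = (3.5, 5.25) - (7, 6) = (-3.5, -0.75).

Step 2 — sample covariance matrix, S[i,j] = (1/(n-1)) · Σ_k (x_{k,i} - mean_i) · (x_{k,j} - mean_j), divisor n-1 = 3:
  S[U,U] = ((0.5)·(0.5) + (-2.5)·(-2.5) + (-0.5)·(-0.5) + (2.5)·(2.5)) / 3 = 13/3 = 4.3333
  S[U,V] = ((0.5)·(-1.25) + (-2.5)·(1.75) + (-0.5)·(1.75) + (2.5)·(-2.25)) / 3 = -11.5/3 = -3.8333
  S[V,V] = ((-1.25)·(-1.25) + (1.75)·(1.75) + (1.75)·(1.75) + (-2.25)·(-2.25)) / 3 = 12.75/3 = 4.25
  S = [[4.3333, -3.8333],
 [-3.8333, 4.25]].

Step 3 — invert S. det(S) = 4.3333·4.25 - (-3.8333)² = 3.7222.
  S^{-1} = (1/det) · [[d, -b], [-b, a]] = [[1.1418, 1.0299],
 [1.0299, 1.1642]].

Step 4 — quadratic form (x̄ - mu_0)^T · S^{-1} · (x̄ - mu_0):
  S^{-1} · (x̄ - mu_0) = (-4.7687, -4.4776),
  (x̄ - mu_0)^T · [...] = (-3.5)·(-4.7687) + (-0.75)·(-4.4776) = 20.0485.

Step 5 — scale by n: T² = 4 · 20.0485 = 80.194.

T² ≈ 80.194


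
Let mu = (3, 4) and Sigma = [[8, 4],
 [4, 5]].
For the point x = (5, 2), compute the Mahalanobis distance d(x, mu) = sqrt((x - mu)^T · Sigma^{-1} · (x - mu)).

Step 1 — centre the observation: (x - mu) = (2, -2).

Step 2 — invert Sigma. det(Sigma) = 8·5 - (4)² = 24.
  Sigma^{-1} = (1/det) · [[d, -b], [-b, a]] = [[0.2083, -0.1667],
 [-0.1667, 0.3333]].

Step 3 — form the quadratic (x - mu)^T · Sigma^{-1} · (x - mu):
  Sigma^{-1} · (x - mu) = (0.75, -1).
  (x - mu)^T · [Sigma^{-1} · (x - mu)] = (2)·(0.75) + (-2)·(-1) = 3.5.

Step 4 — take square root: d = √(3.5) ≈ 1.8708.

d(x, mu) = √(3.5) ≈ 1.8708


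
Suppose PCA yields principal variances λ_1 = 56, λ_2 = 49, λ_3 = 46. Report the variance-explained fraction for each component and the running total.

Step 1 — total variance = trace(Sigma) = Σ λ_i = 56 + 49 + 46 = 151.

Step 2 — fraction explained by component i = λ_i / Σ λ:
  PC1: 56/151 = 0.3709
  PC2: 49/151 = 0.3245
  PC3: 46/151 = 0.3046

Step 3 — cumulative fraction after k components = (λ_1 + ... + λ_k) / Σ λ:
  k = 1: 56/151 = 0.3709
  k = 2: (56 + 49)/151 = 105/151 = 0.6954
  k = 3: (56 + 49 + 46)/151 = 151/151 = 1

Summary (fraction, with percent):

explained: PC1 0.3709 (37.09%), PC2 0.3245 (32.45%), PC3 0.3046 (30.46%);  cumulative: 0.3709, 0.6954, 1


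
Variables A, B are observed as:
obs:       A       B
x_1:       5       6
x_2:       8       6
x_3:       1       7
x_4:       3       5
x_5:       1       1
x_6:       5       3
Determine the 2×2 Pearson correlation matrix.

Step 1 — column means:
  mean(A) = (5 + 8 + 1 + 3 + 1 + 5) / 6 = 23/6 = 3.8333
  mean(B) = (6 + 6 + 7 + 5 + 1 + 3) / 6 = 28/6 = 4.6667

Step 2 — sample variances and covariances s[i,j] = (1/(n-1)) · Σ_k (x_{k,i} - mean_i) · (x_{k,j} - mean_j), with n-1 = 5:
  s[A,A] = ((1.1667)·(1.1667) + (4.1667)·(4.1667) + (-2.8333)·(-2.8333) + (-0.8333)·(-0.8333) + (-2.8333)·(-2.8333) + (1.1667)·(1.1667)) / 5 = 36.8333/5 = 7.3667
  s[A,B] = ((1.1667)·(1.3333) + (4.1667)·(1.3333) + (-2.8333)·(2.3333) + (-0.8333)·(0.3333) + (-2.8333)·(-3.6667) + (1.1667)·(-1.6667)) / 5 = 8.6667/5 = 1.7333
  s[B,B] = ((1.3333)·(1.3333) + (1.3333)·(1.3333) + (2.3333)·(2.3333) + (0.3333)·(0.3333) + (-3.6667)·(-3.6667) + (-1.6667)·(-1.6667)) / 5 = 25.3333/5 = 5.0667
  Sample standard deviations s_i = √(s[i,i]):
  s(A) = √(7.3667) = 2.7142
  s(B) = √(5.0667) = 2.2509

Step 3 — r_{ij} = s_{ij} / (s_i · s_j):
  r[A,A] = 1 (diagonal).
  r[A,B] = 1.7333 / (2.7142 · 2.2509) = 1.7333 / 6.1094 = 0.2837
  r[B,B] = 1 (diagonal).

R is symmetric with unit diagonal. Assembling:

R = [[1, 0.2837],
 [0.2837, 1]]


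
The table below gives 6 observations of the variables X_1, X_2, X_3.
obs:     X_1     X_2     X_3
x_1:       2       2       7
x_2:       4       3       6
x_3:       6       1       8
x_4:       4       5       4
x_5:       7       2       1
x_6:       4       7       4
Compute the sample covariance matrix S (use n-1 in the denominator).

Step 1 — column means:
  mean(X_1) = (2 + 4 + 6 + 4 + 7 + 4) / 6 = 27/6 = 4.5
  mean(X_2) = (2 + 3 + 1 + 5 + 2 + 7) / 6 = 20/6 = 3.3333
  mean(X_3) = (7 + 6 + 8 + 4 + 1 + 4) / 6 = 30/6 = 5

Step 2 — sample covariance S[i,j] = (1/(n-1)) · Σ_k (x_{k,i} - mean_i) · (x_{k,j} - mean_j), with n-1 = 5.
  S[X_1,X_1] = ((-2.5)·(-2.5) + (-0.5)·(-0.5) + (1.5)·(1.5) + (-0.5)·(-0.5) + (2.5)·(2.5) + (-0.5)·(-0.5)) / 5 = 15.5/5 = 3.1
  S[X_1,X_2] = ((-2.5)·(-1.3333) + (-0.5)·(-0.3333) + (1.5)·(-2.3333) + (-0.5)·(1.6667) + (2.5)·(-1.3333) + (-0.5)·(3.6667)) / 5 = -6/5 = -1.2
  S[X_1,X_3] = ((-2.5)·(2) + (-0.5)·(1) + (1.5)·(3) + (-0.5)·(-1) + (2.5)·(-4) + (-0.5)·(-1)) / 5 = -10/5 = -2
  S[X_2,X_2] = ((-1.3333)·(-1.3333) + (-0.3333)·(-0.3333) + (-2.3333)·(-2.3333) + (1.6667)·(1.6667) + (-1.3333)·(-1.3333) + (3.6667)·(3.6667)) / 5 = 25.3333/5 = 5.0667
  S[X_2,X_3] = ((-1.3333)·(2) + (-0.3333)·(1) + (-2.3333)·(3) + (1.6667)·(-1) + (-1.3333)·(-4) + (3.6667)·(-1)) / 5 = -10/5 = -2
  S[X_3,X_3] = ((2)·(2) + (1)·(1) + (3)·(3) + (-1)·(-1) + (-4)·(-4) + (-1)·(-1)) / 5 = 32/5 = 6.4

S is symmetric (S[j,i] = S[i,j]). Assembling:

S = [[3.1, -1.2, -2],
 [-1.2, 5.0667, -2],
 [-2, -2, 6.4]]


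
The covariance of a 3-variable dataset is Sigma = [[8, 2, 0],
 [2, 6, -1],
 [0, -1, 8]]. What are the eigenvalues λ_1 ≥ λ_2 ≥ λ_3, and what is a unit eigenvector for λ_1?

Step 1 — characteristic polynomial p(λ) = det(λI - Sigma) = λ³ - tr·λ² + c_1·λ - det, where tr = trace, c_1 = sum of the principal 2×2 minors, det = det(Sigma):
  tr = 8 + 6 + 8 = 22,
  c_1 = (8·6 - (2)²) + (8·8 - (0)²) + (6·8 - (-1)²) = 44 + 64 + 47 = 155,
  det = 8·(6·8 - (-1)²) - (2)·((2)·8 - (-1)·(0)) + (0)·((2)·(-1) - 6·(0)) = 8·(47) - (2)·(16) + (0)·(-2) = 344.
  So p(λ) = λ³ - 22λ² + 155λ - 344.
Step 2 — look for an integer root (rational root theorem: any rational root is an integer divisor of 344). Testing λ = 8:
  p(8) = 512 - 1408 + 1240 - 344 = 0  ✓
  Dividing out (λ - 8): p(λ) = (λ - 8)(λ² - 14λ + 43).
Step 3 — remaining eigenvalues from the quadratic λ² - 14λ + 43 = 0:
  Δ = 14² - 4·43 = 196 - 172 = 24,  λ = (14 ± √24)/2 = (14 ± 4.899)/2 ≈ 9.4495 or 4.5505.
  Sorted: λ_1 = 9.4495,  λ_2 = 8,  λ_3 = 4.5505  (check: sum = 22 = tr ✓).

Step 4 — unit eigenvector for λ_1 ≈ 9.4495: v spans the null space of (Sigma - λ_1 I), whose rows are
  r_1 = (-1.4495, 2, 0),  r_2 = (2, -3.4495, -1),  r_3 = (0, -1, -1.4495).
  v is orthogonal to every row, so take v ∝ r_1 × r_2 = ((2)·(-1) - (0)·(-3.4495), (0)·(2) - (-1.4495)·(-1), (-1.4495)·(-3.4495) - (2)·(2)) ≈ (-2, -1.4495, 1).
  Rescale (multiply by -1 so the first nonzero entry is positive): u = (2, 1.4495, -1).
  ||u|| = √((2)² + (1.4495)² + (-1)²) = √(7.101) ≈ 2.6648,  v_1 = u/||u|| ≈ (0.7505, 0.5439, -0.3753) (||v_1|| = 1).

λ_1 = 9.4495,  λ_2 = 8,  λ_3 = 4.5505;  v_1 ≈ (0.7505, 0.5439, -0.3753)


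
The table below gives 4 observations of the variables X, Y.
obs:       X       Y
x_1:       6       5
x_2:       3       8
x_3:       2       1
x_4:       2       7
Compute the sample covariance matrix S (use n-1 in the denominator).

Step 1 — column means:
  mean(X) = (6 + 3 + 2 + 2) / 4 = 13/4 = 3.25
  mean(Y) = (5 + 8 + 1 + 7) / 4 = 21/4 = 5.25

Step 2 — sample covariance S[i,j] = (1/(n-1)) · Σ_k (x_{k,i} - mean_i) · (x_{k,j} - mean_j), with n-1 = 3.
  S[X,X] = ((2.75)·(2.75) + (-0.25)·(-0.25) + (-1.25)·(-1.25) + (-1.25)·(-1.25)) / 3 = 10.75/3 = 3.5833
  S[X,Y] = ((2.75)·(-0.25) + (-0.25)·(2.75) + (-1.25)·(-4.25) + (-1.25)·(1.75)) / 3 = 1.75/3 = 0.5833
  S[Y,Y] = ((-0.25)·(-0.25) + (2.75)·(2.75) + (-4.25)·(-4.25) + (1.75)·(1.75)) / 3 = 28.75/3 = 9.5833

S is symmetric (S[j,i] = S[i,j]). Assembling:

S = [[3.5833, 0.5833],
 [0.5833, 9.5833]]


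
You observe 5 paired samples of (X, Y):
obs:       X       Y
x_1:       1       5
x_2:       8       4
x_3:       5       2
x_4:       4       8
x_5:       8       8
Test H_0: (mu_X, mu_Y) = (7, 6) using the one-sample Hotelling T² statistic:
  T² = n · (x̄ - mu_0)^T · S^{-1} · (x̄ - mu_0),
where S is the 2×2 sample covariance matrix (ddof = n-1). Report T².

Step 1 — sample mean vector:
  mean(X) = (1 + 8 + 5 + 4 + 8) / 5 = 26/5 = 5.2
  mean(Y) = (5 + 4 + 2 + 8 + 8) / 5 = 27/5 = 5.4
  x̄ = (5.2, 5.4),  deviation x̄ - mu_0 = (5.2, 5.4) - (7, 6) = (-1.8, -0.6).

Step 2 — sample covariance matrix, S[i,j] = (1/(n-1)) · Σ_k (x_{k,i} - mean_i) · (x_{k,j} - mean_j), divisor n-1 = 4:
  S[X,X] = ((-4.2)·(-4.2) + (2.8)·(2.8) + (-0.2)·(-0.2) + (-1.2)·(-1.2) + (2.8)·(2.8)) / 4 = 34.8/4 = 8.7
  S[X,Y] = ((-4.2)·(-0.4) + (2.8)·(-1.4) + (-0.2)·(-3.4) + (-1.2)·(2.6) + (2.8)·(2.6)) / 4 = 2.6/4 = 0.65
  S[Y,Y] = ((-0.4)·(-0.4) + (-1.4)·(-1.4) + (-3.4)·(-3.4) + (2.6)·(2.6) + (2.6)·(2.6)) / 4 = 27.2/4 = 6.8
  S = [[8.7, 0.65],
 [0.65, 6.8]].

Step 3 — invert S. det(S) = 8.7·6.8 - (0.65)² = 58.7375.
  S^{-1} = (1/det) · [[d, -b], [-b, a]] = [[0.1158, -0.0111],
 [-0.0111, 0.1481]].

Step 4 — quadratic form (x̄ - mu_0)^T · S^{-1} · (x̄ - mu_0):
  S^{-1} · (x̄ - mu_0) = (-0.2017, -0.069),
  (x̄ - mu_0)^T · [...] = (-1.8)·(-0.2017) + (-0.6)·(-0.069) = 0.4045.

Step 5 — scale by n: T² = 5 · 0.4045 = 2.0226.

T² ≈ 2.0226


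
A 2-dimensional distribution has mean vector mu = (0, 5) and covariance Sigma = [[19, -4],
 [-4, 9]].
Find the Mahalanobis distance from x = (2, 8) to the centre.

Step 1 — centre the observation: (x - mu) = (2, 3).

Step 2 — invert Sigma. det(Sigma) = 19·9 - (-4)² = 155.
  Sigma^{-1} = (1/det) · [[d, -b], [-b, a]] = [[0.0581, 0.0258],
 [0.0258, 0.1226]].

Step 3 — form the quadratic (x - mu)^T · Sigma^{-1} · (x - mu):
  Sigma^{-1} · (x - mu) = (0.1935, 0.4194).
  (x - mu)^T · [Sigma^{-1} · (x - mu)] = (2)·(0.1935) + (3)·(0.4194) = 1.6452.

Step 4 — take square root: d = √(1.6452) ≈ 1.2826.

d(x, mu) = √(1.6452) ≈ 1.2826


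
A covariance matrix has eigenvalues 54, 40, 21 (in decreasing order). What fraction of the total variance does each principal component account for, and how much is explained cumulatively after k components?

Step 1 — total variance = trace(Sigma) = Σ λ_i = 54 + 40 + 21 = 115.

Step 2 — fraction explained by component i = λ_i / Σ λ:
  PC1: 54/115 = 0.4696
  PC2: 40/115 = 0.3478
  PC3: 21/115 = 0.1826

Step 3 — cumulative fraction after k components = (λ_1 + ... + λ_k) / Σ λ:
  k = 1: 54/115 = 0.4696
  k = 2: (54 + 40)/115 = 94/115 = 0.8174
  k = 3: (54 + 40 + 21)/115 = 115/115 = 1

Summary (fraction, with percent):

explained: PC1 0.4696 (46.96%), PC2 0.3478 (34.78%), PC3 0.1826 (18.26%);  cumulative: 0.4696, 0.8174, 1


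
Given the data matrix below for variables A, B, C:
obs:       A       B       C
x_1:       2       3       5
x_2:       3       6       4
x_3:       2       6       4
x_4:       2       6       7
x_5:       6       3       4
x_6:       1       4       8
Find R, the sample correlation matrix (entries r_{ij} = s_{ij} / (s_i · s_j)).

Step 1 — column means:
  mean(A) = (2 + 3 + 2 + 2 + 6 + 1) / 6 = 16/6 = 2.6667
  mean(B) = (3 + 6 + 6 + 6 + 3 + 4) / 6 = 28/6 = 4.6667
  mean(C) = (5 + 4 + 4 + 7 + 4 + 8) / 6 = 32/6 = 5.3333

Step 2 — sample variances and covariances s[i,j] = (1/(n-1)) · Σ_k (x_{k,i} - mean_i) · (x_{k,j} - mean_j), with n-1 = 5:
  s[A,A] = ((-0.6667)·(-0.6667) + (0.3333)·(0.3333) + (-0.6667)·(-0.6667) + (-0.6667)·(-0.6667) + (3.3333)·(3.3333) + (-1.6667)·(-1.6667)) / 5 = 15.3333/5 = 3.0667
  s[A,B] = ((-0.6667)·(-1.6667) + (0.3333)·(1.3333) + (-0.6667)·(1.3333) + (-0.6667)·(1.3333) + (3.3333)·(-1.6667) + (-1.6667)·(-0.6667)) / 5 = -4.6667/5 = -0.9333
  s[A,C] = ((-0.6667)·(-0.3333) + (0.3333)·(-1.3333) + (-0.6667)·(-1.3333) + (-0.6667)·(1.6667) + (3.3333)·(-1.3333) + (-1.6667)·(2.6667)) / 5 = -9.3333/5 = -1.8667
  s[B,B] = ((-1.6667)·(-1.6667) + (1.3333)·(1.3333) + (1.3333)·(1.3333) + (1.3333)·(1.3333) + (-1.6667)·(-1.6667) + (-0.6667)·(-0.6667)) / 5 = 11.3333/5 = 2.2667
  s[B,C] = ((-1.6667)·(-0.3333) + (1.3333)·(-1.3333) + (1.3333)·(-1.3333) + (1.3333)·(1.6667) + (-1.6667)·(-1.3333) + (-0.6667)·(2.6667)) / 5 = -0.3333/5 = -0.0667
  s[C,C] = ((-0.3333)·(-0.3333) + (-1.3333)·(-1.3333) + (-1.3333)·(-1.3333) + (1.6667)·(1.6667) + (-1.3333)·(-1.3333) + (2.6667)·(2.6667)) / 5 = 15.3333/5 = 3.0667
  Sample standard deviations s_i = √(s[i,i]):
  s(A) = √(3.0667) = 1.7512
  s(B) = √(2.2667) = 1.5055
  s(C) = √(3.0667) = 1.7512

Step 3 — r_{ij} = s_{ij} / (s_i · s_j):
  r[A,A] = 1 (diagonal).
  r[A,B] = -0.9333 / (1.7512 · 1.5055) = -0.9333 / 2.6365 = -0.354
  r[A,C] = -1.8667 / (1.7512 · 1.7512) = -1.8667 / 3.0667 = -0.6087
  r[B,B] = 1 (diagonal).
  r[B,C] = -0.0667 / (1.5055 · 1.7512) = -0.0667 / 2.6365 = -0.0253
  r[C,C] = 1 (diagonal).

R is symmetric with unit diagonal. Assembling:

R = [[1, -0.354, -0.6087],
 [-0.354, 1, -0.0253],
 [-0.6087, -0.0253, 1]]
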